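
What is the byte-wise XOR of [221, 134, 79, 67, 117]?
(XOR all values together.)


XOR chain: 221 ^ 134 ^ 79 ^ 67 ^ 117 = 34

34


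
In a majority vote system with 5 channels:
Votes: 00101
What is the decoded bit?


Ones: 2 out of 5
Threshold: 3

0 (2/5 voted 1)


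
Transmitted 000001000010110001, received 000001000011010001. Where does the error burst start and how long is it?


XOR: 000000000001100000

Burst at position 11, length 2


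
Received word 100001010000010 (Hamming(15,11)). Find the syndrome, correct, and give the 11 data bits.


Syndrome = 1: error at position 1

Data: 00100000010 (corrected bit 1)


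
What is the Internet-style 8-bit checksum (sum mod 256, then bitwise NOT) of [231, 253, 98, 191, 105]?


Sum = 878 mod 256 = 110
Complement = 145

145


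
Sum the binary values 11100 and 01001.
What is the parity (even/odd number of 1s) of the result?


11100 = 28
01001 = 9
Sum = 37 = 100101
1s count = 3

odd parity (3 ones in 100101)


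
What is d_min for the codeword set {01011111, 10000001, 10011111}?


Comparing all pairs, minimum distance: 2
Can detect 1 errors, correct 0 errors

2


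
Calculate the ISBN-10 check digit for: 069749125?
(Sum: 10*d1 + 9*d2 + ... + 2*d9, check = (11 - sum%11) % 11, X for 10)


Weighted sum: 264
264 mod 11 = 0

Check digit: 0


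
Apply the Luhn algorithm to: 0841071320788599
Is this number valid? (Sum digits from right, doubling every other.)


Luhn sum = 76
76 mod 10 = 6

Invalid (Luhn sum mod 10 = 6)


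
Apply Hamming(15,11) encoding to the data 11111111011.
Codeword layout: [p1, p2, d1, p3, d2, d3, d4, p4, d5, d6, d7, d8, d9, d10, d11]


Parity bits: p1=0, p2=1, p3=0, p4=0

011011101111011


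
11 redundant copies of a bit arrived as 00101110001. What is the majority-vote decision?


Ones: 5 out of 11
Threshold: 6

0 (5/11 voted 1)


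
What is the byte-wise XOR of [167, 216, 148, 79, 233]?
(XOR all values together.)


XOR chain: 167 ^ 216 ^ 148 ^ 79 ^ 233 = 77

77


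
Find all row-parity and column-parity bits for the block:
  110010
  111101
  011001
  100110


Row parities: 1111
Column parities: 110000

Row P: 1111, Col P: 110000, Corner: 0


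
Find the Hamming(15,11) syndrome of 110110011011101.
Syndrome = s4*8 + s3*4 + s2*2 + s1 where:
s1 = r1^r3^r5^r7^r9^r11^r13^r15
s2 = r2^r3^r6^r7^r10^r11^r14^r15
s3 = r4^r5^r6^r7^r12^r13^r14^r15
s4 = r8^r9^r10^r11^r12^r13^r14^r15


s1=0, s2=1, s3=1, s4=0

Syndrome = 6 (error at position 6)


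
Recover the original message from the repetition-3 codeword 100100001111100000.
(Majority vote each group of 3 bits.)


Groups: 100, 100, 001, 111, 100, 000
Majority votes: 000100

000100


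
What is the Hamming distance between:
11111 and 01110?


XOR: 10001
Count of 1s: 2

2


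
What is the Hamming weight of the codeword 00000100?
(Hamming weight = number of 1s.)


Counting 1s in 00000100

1


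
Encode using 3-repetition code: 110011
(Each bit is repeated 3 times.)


Each bit -> 3 copies

111111000000111111


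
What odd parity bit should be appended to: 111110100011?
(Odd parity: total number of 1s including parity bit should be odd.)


Number of 1s in data: 8
Parity bit: 1

1


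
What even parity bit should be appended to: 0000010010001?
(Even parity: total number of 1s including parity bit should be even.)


Number of 1s in data: 3
Parity bit: 1

1


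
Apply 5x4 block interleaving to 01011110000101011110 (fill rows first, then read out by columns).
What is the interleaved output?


Matrix:
  0101
  1110
  0001
  0101
  1110
Read columns: 01001110110100110110

01001110110100110110


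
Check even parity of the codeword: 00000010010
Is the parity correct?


Number of 1s: 2

Yes, parity is correct (2 ones)


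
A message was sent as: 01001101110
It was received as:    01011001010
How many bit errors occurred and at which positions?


XOR: 00010100100

3 error(s) at position(s): 3, 5, 8


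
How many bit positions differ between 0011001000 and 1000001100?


XOR: 1011000100
Count of 1s: 4

4


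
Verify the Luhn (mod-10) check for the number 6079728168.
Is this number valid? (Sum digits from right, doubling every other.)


Luhn sum = 43
43 mod 10 = 3

Invalid (Luhn sum mod 10 = 3)


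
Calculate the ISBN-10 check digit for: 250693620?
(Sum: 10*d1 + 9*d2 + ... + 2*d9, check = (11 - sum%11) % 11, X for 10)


Weighted sum: 206
206 mod 11 = 8

Check digit: 3


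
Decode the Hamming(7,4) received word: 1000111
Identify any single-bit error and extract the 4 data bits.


Syndrome = 5: error at position 5

Data: 0011 (corrected bit 5)


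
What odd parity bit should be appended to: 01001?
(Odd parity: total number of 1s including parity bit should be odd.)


Number of 1s in data: 2
Parity bit: 1

1


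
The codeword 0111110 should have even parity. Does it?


Number of 1s: 5

No, parity error (5 ones)


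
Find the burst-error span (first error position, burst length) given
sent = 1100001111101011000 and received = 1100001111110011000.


XOR: 0000000000011000000

Burst at position 11, length 2


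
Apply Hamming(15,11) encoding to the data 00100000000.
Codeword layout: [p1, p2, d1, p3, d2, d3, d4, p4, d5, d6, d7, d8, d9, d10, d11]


Parity bits: p1=0, p2=1, p3=1, p4=0

010101000000000


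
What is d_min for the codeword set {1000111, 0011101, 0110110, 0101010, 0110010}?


Comparing all pairs, minimum distance: 1
Can detect 0 errors, correct 0 errors

1


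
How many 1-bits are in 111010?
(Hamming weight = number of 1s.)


Counting 1s in 111010

4


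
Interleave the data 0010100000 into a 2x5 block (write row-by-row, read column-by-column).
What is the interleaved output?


Matrix:
  00101
  00000
Read columns: 0000100010

0000100010


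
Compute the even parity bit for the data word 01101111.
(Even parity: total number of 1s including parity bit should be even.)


Number of 1s in data: 6
Parity bit: 0

0


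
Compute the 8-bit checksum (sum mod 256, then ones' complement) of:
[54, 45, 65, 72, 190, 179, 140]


Sum = 745 mod 256 = 233
Complement = 22

22


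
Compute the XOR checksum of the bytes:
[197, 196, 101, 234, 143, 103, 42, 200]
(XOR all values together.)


XOR chain: 197 ^ 196 ^ 101 ^ 234 ^ 143 ^ 103 ^ 42 ^ 200 = 132

132


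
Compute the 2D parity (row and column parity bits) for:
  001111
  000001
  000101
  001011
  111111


Row parities: 01010
Column parities: 111111

Row P: 01010, Col P: 111111, Corner: 0


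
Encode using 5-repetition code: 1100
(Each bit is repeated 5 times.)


Each bit -> 5 copies

11111111110000000000


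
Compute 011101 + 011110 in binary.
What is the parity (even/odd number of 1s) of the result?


011101 = 29
011110 = 30
Sum = 59 = 111011
1s count = 5

odd parity (5 ones in 111011)


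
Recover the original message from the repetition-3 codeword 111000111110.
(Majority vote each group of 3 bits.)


Groups: 111, 000, 111, 110
Majority votes: 1011

1011


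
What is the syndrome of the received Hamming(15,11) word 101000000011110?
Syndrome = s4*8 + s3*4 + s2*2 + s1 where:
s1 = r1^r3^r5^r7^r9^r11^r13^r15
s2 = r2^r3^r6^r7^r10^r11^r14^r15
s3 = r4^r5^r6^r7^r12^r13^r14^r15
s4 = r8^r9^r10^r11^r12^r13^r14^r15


s1=0, s2=1, s3=1, s4=0

Syndrome = 6 (error at position 6)


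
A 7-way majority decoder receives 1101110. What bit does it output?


Ones: 5 out of 7
Threshold: 4

1 (5/7 voted 1)


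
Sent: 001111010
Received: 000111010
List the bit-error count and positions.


XOR: 001000000

1 error(s) at position(s): 2


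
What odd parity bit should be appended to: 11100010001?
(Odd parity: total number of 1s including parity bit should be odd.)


Number of 1s in data: 5
Parity bit: 0

0


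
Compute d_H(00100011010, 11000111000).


XOR: 11100100010
Count of 1s: 5

5


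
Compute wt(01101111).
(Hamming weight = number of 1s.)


Counting 1s in 01101111

6


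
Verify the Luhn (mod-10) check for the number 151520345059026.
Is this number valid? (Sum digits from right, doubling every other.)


Luhn sum = 46
46 mod 10 = 6

Invalid (Luhn sum mod 10 = 6)


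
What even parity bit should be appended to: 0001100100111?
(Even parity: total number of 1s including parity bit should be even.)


Number of 1s in data: 6
Parity bit: 0

0


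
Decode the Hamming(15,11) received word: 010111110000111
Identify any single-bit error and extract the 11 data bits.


Syndrome = 6: error at position 6

Data: 01010000111 (corrected bit 6)


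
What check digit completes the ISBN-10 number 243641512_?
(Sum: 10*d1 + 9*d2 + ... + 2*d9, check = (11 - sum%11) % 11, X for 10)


Weighted sum: 178
178 mod 11 = 2

Check digit: 9


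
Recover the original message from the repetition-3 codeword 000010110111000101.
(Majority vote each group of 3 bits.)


Groups: 000, 010, 110, 111, 000, 101
Majority votes: 001101

001101


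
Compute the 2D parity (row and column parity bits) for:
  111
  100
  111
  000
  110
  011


Row parities: 111000
Column parities: 001

Row P: 111000, Col P: 001, Corner: 1


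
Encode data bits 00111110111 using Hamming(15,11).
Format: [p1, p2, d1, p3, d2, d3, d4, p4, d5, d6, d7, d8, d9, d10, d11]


Parity bits: p1=1, p2=0, p3=1, p4=0

100101101110111


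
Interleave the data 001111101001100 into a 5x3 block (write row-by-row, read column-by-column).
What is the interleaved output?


Matrix:
  001
  111
  101
  001
  100
Read columns: 011010100011110

011010100011110


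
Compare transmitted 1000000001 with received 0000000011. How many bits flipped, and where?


XOR: 1000000010

2 error(s) at position(s): 0, 8


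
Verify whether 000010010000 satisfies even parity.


Number of 1s: 2

Yes, parity is correct (2 ones)


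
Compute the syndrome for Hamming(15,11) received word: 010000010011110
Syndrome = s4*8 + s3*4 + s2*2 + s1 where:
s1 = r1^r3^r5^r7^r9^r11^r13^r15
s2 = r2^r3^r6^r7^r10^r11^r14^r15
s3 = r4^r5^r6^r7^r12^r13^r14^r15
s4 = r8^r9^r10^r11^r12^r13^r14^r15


s1=0, s2=1, s3=1, s4=1

Syndrome = 14 (error at position 14)


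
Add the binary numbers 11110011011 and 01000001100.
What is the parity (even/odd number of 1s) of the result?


11110011011 = 1947
01000001100 = 524
Sum = 2471 = 100110100111
1s count = 7

odd parity (7 ones in 100110100111)


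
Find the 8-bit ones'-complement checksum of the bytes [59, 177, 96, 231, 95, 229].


Sum = 887 mod 256 = 119
Complement = 136

136


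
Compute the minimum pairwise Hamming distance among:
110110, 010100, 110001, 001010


Comparing all pairs, minimum distance: 2
Can detect 1 errors, correct 0 errors

2


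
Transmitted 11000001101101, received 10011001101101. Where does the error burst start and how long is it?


XOR: 01011000000000

Burst at position 1, length 4


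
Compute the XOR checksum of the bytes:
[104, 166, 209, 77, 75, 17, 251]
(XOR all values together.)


XOR chain: 104 ^ 166 ^ 209 ^ 77 ^ 75 ^ 17 ^ 251 = 243

243


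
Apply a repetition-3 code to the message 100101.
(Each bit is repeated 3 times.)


Each bit -> 3 copies

111000000111000111


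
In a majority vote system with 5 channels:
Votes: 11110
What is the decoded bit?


Ones: 4 out of 5
Threshold: 3

1 (4/5 voted 1)


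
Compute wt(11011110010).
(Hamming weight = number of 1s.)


Counting 1s in 11011110010

7


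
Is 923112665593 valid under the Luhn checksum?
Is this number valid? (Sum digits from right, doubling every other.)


Luhn sum = 49
49 mod 10 = 9

Invalid (Luhn sum mod 10 = 9)


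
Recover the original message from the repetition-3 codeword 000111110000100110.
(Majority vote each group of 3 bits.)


Groups: 000, 111, 110, 000, 100, 110
Majority votes: 011001

011001


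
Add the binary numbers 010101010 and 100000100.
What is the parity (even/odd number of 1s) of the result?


010101010 = 170
100000100 = 260
Sum = 430 = 110101110
1s count = 6

even parity (6 ones in 110101110)


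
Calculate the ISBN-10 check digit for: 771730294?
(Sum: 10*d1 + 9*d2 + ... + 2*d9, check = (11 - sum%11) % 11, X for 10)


Weighted sum: 251
251 mod 11 = 9

Check digit: 2


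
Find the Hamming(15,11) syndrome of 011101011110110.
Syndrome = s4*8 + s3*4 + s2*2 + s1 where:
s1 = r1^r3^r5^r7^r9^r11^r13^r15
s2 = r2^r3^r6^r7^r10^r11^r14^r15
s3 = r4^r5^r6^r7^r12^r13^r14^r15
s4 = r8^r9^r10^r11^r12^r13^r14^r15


s1=0, s2=0, s3=0, s4=0

Syndrome = 0 (no error)


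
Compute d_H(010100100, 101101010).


XOR: 111001110
Count of 1s: 6

6


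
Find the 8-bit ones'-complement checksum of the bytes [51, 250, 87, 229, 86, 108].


Sum = 811 mod 256 = 43
Complement = 212

212


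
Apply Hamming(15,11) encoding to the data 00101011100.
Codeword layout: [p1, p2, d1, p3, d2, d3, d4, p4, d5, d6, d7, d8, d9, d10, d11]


Parity bits: p1=1, p2=0, p3=1, p4=0

100101001011100


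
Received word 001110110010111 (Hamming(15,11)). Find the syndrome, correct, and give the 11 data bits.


Syndrome = 10: error at position 10

Data: 11010110111 (corrected bit 10)


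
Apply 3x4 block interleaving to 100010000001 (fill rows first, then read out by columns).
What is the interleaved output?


Matrix:
  1000
  1000
  0001
Read columns: 110000000001

110000000001


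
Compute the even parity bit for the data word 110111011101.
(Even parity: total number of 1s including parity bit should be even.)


Number of 1s in data: 9
Parity bit: 1

1


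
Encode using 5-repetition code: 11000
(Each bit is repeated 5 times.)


Each bit -> 5 copies

1111111111000000000000000


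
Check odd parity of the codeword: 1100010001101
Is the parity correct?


Number of 1s: 6

No, parity error (6 ones)


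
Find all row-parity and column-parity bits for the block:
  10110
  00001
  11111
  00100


Row parities: 1111
Column parities: 01100

Row P: 1111, Col P: 01100, Corner: 0


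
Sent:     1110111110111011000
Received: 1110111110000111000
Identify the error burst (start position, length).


XOR: 0000000000111100000

Burst at position 10, length 4


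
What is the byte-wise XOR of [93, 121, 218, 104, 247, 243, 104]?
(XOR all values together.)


XOR chain: 93 ^ 121 ^ 218 ^ 104 ^ 247 ^ 243 ^ 104 = 250

250


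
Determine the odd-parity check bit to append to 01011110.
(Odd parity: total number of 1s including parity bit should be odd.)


Number of 1s in data: 5
Parity bit: 0

0


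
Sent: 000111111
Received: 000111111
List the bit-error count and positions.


XOR: 000000000

0 errors (received matches sent)


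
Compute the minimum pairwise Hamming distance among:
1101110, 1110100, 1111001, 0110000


Comparing all pairs, minimum distance: 2
Can detect 1 errors, correct 0 errors

2


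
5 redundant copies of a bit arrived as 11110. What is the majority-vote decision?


Ones: 4 out of 5
Threshold: 3

1 (4/5 voted 1)


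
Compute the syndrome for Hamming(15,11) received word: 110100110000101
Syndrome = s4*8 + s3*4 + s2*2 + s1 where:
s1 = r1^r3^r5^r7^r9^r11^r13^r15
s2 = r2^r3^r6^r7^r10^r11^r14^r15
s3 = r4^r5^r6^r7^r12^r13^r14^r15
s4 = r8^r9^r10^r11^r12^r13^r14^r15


s1=0, s2=1, s3=0, s4=1

Syndrome = 10 (error at position 10)


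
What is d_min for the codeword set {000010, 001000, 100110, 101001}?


Comparing all pairs, minimum distance: 2
Can detect 1 errors, correct 0 errors

2


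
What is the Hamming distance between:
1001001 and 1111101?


XOR: 0110100
Count of 1s: 3

3


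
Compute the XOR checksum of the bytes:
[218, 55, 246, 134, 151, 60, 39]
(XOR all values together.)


XOR chain: 218 ^ 55 ^ 246 ^ 134 ^ 151 ^ 60 ^ 39 = 17

17


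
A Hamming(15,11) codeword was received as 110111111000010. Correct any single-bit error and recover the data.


Syndrome = 12: error at position 12

Data: 01111001010 (corrected bit 12)


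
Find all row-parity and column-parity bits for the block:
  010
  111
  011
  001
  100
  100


Row parities: 110111
Column parities: 111

Row P: 110111, Col P: 111, Corner: 1


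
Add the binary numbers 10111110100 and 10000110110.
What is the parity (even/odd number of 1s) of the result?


10111110100 = 1524
10000110110 = 1078
Sum = 2602 = 101000101010
1s count = 5

odd parity (5 ones in 101000101010)


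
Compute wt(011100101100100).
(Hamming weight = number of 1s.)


Counting 1s in 011100101100100

7


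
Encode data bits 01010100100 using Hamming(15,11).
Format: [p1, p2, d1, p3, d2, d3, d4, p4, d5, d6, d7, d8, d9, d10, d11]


Parity bits: p1=1, p2=0, p3=1, p4=0

100110100100100


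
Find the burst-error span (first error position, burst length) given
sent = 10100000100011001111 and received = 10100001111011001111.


XOR: 00000001011000000000

Burst at position 7, length 4


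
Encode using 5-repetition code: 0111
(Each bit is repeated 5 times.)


Each bit -> 5 copies

00000111111111111111


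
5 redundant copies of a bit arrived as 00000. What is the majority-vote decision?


Ones: 0 out of 5
Threshold: 3

0 (0/5 voted 1)


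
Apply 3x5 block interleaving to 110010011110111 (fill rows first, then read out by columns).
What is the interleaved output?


Matrix:
  11001
  00111
  10111
Read columns: 101100011011111

101100011011111


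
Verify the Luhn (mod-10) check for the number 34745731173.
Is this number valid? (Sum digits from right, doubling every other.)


Luhn sum = 50
50 mod 10 = 0

Valid (Luhn sum mod 10 = 0)


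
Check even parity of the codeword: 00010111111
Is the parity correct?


Number of 1s: 7

No, parity error (7 ones)


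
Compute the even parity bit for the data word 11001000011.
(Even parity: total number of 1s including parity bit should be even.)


Number of 1s in data: 5
Parity bit: 1

1


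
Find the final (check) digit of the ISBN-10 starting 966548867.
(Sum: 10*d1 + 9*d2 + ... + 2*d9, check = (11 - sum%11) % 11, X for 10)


Weighted sum: 355
355 mod 11 = 3

Check digit: 8


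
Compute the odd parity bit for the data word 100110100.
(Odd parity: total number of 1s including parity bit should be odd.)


Number of 1s in data: 4
Parity bit: 1

1


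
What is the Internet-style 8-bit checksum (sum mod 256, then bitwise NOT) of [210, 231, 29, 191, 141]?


Sum = 802 mod 256 = 34
Complement = 221

221


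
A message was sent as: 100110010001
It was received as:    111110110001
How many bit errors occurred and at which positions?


XOR: 011000100000

3 error(s) at position(s): 1, 2, 6


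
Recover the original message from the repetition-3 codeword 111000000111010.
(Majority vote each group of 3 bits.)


Groups: 111, 000, 000, 111, 010
Majority votes: 10010

10010


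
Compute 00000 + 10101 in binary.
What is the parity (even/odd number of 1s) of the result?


00000 = 0
10101 = 21
Sum = 21 = 10101
1s count = 3

odd parity (3 ones in 10101)


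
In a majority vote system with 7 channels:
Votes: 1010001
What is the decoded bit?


Ones: 3 out of 7
Threshold: 4

0 (3/7 voted 1)


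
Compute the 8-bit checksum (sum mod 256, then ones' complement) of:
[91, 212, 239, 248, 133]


Sum = 923 mod 256 = 155
Complement = 100

100


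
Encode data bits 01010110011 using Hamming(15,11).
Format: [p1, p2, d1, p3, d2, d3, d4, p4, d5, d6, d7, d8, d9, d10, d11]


Parity bits: p1=0, p2=1, p3=0, p4=0

010010100110011


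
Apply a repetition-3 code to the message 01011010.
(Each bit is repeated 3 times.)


Each bit -> 3 copies

000111000111111000111000


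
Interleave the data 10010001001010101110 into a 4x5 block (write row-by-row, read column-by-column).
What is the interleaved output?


Matrix:
  10010
  00100
  10101
  01110
Read columns: 10100001011110010010

10100001011110010010


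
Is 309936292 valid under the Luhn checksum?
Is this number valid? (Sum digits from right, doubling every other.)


Luhn sum = 40
40 mod 10 = 0

Valid (Luhn sum mod 10 = 0)


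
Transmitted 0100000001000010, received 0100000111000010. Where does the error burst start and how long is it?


XOR: 0000000110000000

Burst at position 7, length 2


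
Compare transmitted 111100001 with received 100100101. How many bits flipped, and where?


XOR: 011000100

3 error(s) at position(s): 1, 2, 6


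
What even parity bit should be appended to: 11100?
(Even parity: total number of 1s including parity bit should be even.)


Number of 1s in data: 3
Parity bit: 1

1


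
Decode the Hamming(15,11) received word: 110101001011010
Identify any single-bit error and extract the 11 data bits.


Syndrome = 1: error at position 1

Data: 00101011010 (corrected bit 1)


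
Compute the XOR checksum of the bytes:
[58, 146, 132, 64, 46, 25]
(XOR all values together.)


XOR chain: 58 ^ 146 ^ 132 ^ 64 ^ 46 ^ 25 = 91

91


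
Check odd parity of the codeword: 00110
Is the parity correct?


Number of 1s: 2

No, parity error (2 ones)


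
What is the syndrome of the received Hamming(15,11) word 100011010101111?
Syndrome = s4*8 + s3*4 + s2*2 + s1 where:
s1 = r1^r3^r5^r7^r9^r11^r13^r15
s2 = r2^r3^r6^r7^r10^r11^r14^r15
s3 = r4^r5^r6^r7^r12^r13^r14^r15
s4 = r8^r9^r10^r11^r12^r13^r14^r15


s1=0, s2=0, s3=0, s4=0

Syndrome = 0 (no error)


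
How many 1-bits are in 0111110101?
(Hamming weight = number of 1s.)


Counting 1s in 0111110101

7


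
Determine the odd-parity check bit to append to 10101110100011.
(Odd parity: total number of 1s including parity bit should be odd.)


Number of 1s in data: 8
Parity bit: 1

1


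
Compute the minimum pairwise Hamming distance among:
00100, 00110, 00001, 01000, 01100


Comparing all pairs, minimum distance: 1
Can detect 0 errors, correct 0 errors

1


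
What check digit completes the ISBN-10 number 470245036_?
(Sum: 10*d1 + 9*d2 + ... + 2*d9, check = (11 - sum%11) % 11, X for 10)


Weighted sum: 187
187 mod 11 = 0

Check digit: 0


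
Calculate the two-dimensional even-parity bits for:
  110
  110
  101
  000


Row parities: 0000
Column parities: 101

Row P: 0000, Col P: 101, Corner: 0


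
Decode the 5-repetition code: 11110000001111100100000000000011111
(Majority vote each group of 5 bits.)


Groups: 11110, 00000, 11111, 00100, 00000, 00000, 11111
Majority votes: 1010001

1010001


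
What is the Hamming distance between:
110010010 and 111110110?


XOR: 001100100
Count of 1s: 3

3


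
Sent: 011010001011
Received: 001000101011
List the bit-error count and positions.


XOR: 010010100000

3 error(s) at position(s): 1, 4, 6


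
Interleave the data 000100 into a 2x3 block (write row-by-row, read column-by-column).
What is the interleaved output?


Matrix:
  000
  100
Read columns: 010000

010000


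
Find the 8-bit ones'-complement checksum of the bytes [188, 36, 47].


Sum = 271 mod 256 = 15
Complement = 240

240


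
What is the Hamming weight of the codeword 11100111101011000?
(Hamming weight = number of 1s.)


Counting 1s in 11100111101011000

10


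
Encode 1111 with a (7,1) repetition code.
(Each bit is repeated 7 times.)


Each bit -> 7 copies

1111111111111111111111111111


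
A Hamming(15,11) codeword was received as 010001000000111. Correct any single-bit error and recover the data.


Syndrome = 8: error at position 8

Data: 00100000111 (corrected bit 8)


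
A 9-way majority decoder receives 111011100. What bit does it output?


Ones: 6 out of 9
Threshold: 5

1 (6/9 voted 1)


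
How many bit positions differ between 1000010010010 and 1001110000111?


XOR: 0001100010101
Count of 1s: 5

5


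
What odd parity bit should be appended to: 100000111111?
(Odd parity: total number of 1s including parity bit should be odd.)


Number of 1s in data: 7
Parity bit: 0

0


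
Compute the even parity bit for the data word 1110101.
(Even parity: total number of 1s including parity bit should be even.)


Number of 1s in data: 5
Parity bit: 1

1


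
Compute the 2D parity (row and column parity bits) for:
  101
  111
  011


Row parities: 010
Column parities: 001

Row P: 010, Col P: 001, Corner: 1


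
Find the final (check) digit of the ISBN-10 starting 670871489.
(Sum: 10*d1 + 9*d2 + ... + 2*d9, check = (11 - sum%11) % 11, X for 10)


Weighted sum: 284
284 mod 11 = 9

Check digit: 2


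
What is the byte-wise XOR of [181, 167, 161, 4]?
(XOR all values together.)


XOR chain: 181 ^ 167 ^ 161 ^ 4 = 183

183


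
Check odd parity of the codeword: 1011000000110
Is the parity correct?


Number of 1s: 5

Yes, parity is correct (5 ones)


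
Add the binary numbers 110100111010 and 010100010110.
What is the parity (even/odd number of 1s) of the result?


110100111010 = 3386
010100010110 = 1302
Sum = 4688 = 1001001010000
1s count = 4

even parity (4 ones in 1001001010000)


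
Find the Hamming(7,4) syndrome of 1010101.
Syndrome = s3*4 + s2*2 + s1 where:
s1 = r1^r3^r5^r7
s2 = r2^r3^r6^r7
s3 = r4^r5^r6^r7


s1=0, s2=0, s3=0

Syndrome = 0 (no error)


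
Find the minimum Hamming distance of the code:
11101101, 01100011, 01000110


Comparing all pairs, minimum distance: 3
Can detect 2 errors, correct 1 errors

3


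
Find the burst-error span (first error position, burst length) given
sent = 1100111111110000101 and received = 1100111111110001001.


XOR: 0000000000000001100

Burst at position 15, length 2


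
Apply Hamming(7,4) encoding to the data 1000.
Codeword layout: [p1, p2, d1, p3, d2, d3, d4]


Parity bits: p1=1, p2=1, p3=0

1110000


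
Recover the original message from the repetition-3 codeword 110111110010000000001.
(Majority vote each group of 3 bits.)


Groups: 110, 111, 110, 010, 000, 000, 001
Majority votes: 1110000

1110000


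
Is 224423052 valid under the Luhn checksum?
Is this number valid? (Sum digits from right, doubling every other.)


Luhn sum = 29
29 mod 10 = 9

Invalid (Luhn sum mod 10 = 9)


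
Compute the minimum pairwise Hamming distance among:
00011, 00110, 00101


Comparing all pairs, minimum distance: 2
Can detect 1 errors, correct 0 errors

2


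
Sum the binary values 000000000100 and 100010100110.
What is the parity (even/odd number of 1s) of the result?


000000000100 = 4
100010100110 = 2214
Sum = 2218 = 100010101010
1s count = 5

odd parity (5 ones in 100010101010)


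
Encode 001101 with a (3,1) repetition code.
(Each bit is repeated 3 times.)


Each bit -> 3 copies

000000111111000111


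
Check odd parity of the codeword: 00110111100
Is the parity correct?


Number of 1s: 6

No, parity error (6 ones)


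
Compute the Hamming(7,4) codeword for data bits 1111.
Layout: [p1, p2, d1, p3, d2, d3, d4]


Parity bits: p1=1, p2=1, p3=1

1111111


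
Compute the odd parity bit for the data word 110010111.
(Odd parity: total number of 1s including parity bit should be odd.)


Number of 1s in data: 6
Parity bit: 1

1


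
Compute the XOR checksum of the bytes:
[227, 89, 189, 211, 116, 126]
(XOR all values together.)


XOR chain: 227 ^ 89 ^ 189 ^ 211 ^ 116 ^ 126 = 222

222


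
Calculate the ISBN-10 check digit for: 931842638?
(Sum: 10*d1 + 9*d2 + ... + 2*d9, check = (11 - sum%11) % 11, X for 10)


Weighted sum: 264
264 mod 11 = 0

Check digit: 0


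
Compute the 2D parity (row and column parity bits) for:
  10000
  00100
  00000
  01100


Row parities: 1100
Column parities: 11000

Row P: 1100, Col P: 11000, Corner: 0


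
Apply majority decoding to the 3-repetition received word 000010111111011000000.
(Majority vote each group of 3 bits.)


Groups: 000, 010, 111, 111, 011, 000, 000
Majority votes: 0011100

0011100


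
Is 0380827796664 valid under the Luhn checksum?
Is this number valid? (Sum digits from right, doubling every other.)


Luhn sum = 63
63 mod 10 = 3

Invalid (Luhn sum mod 10 = 3)


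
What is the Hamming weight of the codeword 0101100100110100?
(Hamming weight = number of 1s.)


Counting 1s in 0101100100110100

7


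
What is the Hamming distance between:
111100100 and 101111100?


XOR: 010011000
Count of 1s: 3

3


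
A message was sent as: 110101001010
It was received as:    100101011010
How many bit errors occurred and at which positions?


XOR: 010000010000

2 error(s) at position(s): 1, 7


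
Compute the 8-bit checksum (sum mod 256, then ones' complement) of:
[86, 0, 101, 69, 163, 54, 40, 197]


Sum = 710 mod 256 = 198
Complement = 57

57


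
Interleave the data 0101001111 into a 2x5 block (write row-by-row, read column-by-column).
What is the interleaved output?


Matrix:
  01010
  01111
Read columns: 0011011101

0011011101


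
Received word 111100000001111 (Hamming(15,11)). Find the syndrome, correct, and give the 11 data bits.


Syndrome = 4: error at position 4

Data: 10000001111 (corrected bit 4)


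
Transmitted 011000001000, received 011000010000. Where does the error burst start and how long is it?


XOR: 000000011000

Burst at position 7, length 2


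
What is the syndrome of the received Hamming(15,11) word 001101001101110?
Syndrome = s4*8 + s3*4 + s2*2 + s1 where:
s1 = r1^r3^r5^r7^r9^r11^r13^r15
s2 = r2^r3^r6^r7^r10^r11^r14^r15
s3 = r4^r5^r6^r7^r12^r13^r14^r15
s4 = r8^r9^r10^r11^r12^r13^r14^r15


s1=1, s2=0, s3=1, s4=1

Syndrome = 13 (error at position 13)


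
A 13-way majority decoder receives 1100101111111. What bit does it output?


Ones: 10 out of 13
Threshold: 7

1 (10/13 voted 1)


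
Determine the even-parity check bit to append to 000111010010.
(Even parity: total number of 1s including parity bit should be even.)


Number of 1s in data: 5
Parity bit: 1

1


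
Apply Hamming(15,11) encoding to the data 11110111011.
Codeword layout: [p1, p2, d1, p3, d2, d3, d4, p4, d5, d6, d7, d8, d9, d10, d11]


Parity bits: p1=1, p2=1, p3=0, p4=1

111011110111011


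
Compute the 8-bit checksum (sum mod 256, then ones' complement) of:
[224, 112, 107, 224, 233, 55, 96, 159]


Sum = 1210 mod 256 = 186
Complement = 69

69


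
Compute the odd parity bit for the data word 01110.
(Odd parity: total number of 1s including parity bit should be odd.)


Number of 1s in data: 3
Parity bit: 0

0


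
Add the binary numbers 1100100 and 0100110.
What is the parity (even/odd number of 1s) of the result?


1100100 = 100
0100110 = 38
Sum = 138 = 10001010
1s count = 3

odd parity (3 ones in 10001010)


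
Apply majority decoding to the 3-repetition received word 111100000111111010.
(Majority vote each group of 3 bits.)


Groups: 111, 100, 000, 111, 111, 010
Majority votes: 100110

100110


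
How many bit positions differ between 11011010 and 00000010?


XOR: 11011000
Count of 1s: 4

4


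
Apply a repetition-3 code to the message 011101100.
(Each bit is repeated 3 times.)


Each bit -> 3 copies

000111111111000111111000000


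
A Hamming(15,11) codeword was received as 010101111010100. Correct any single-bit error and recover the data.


Syndrome = 0: no error detected

Data: 00111010100 (no errors)


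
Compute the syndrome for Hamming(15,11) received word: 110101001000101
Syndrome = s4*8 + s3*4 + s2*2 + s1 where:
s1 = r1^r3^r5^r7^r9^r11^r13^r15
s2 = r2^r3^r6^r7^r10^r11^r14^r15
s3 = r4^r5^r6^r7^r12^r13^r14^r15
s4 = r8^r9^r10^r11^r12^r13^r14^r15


s1=0, s2=1, s3=0, s4=1

Syndrome = 10 (error at position 10)


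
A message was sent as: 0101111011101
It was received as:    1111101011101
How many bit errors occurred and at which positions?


XOR: 1010010000000

3 error(s) at position(s): 0, 2, 5


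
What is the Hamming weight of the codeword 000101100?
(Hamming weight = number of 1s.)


Counting 1s in 000101100

3


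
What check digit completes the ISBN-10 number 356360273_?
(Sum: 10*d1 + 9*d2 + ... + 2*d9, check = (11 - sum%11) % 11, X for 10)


Weighted sum: 215
215 mod 11 = 6

Check digit: 5


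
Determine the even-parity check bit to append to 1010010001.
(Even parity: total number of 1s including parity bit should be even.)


Number of 1s in data: 4
Parity bit: 0

0


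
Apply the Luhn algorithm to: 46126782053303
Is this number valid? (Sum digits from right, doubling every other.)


Luhn sum = 54
54 mod 10 = 4

Invalid (Luhn sum mod 10 = 4)


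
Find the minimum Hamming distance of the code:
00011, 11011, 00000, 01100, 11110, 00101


Comparing all pairs, minimum distance: 2
Can detect 1 errors, correct 0 errors

2


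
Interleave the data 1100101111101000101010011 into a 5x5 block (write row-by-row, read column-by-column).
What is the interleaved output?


Matrix:
  11001
  01111
  10100
  01010
  10011
Read columns: 1010111010011000101111001

1010111010011000101111001


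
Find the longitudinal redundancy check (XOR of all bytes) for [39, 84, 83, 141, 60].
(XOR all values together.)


XOR chain: 39 ^ 84 ^ 83 ^ 141 ^ 60 = 145

145


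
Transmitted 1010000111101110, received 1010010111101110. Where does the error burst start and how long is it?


XOR: 0000010000000000

Burst at position 5, length 1


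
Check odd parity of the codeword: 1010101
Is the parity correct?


Number of 1s: 4

No, parity error (4 ones)


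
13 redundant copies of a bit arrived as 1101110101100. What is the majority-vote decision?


Ones: 8 out of 13
Threshold: 7

1 (8/13 voted 1)


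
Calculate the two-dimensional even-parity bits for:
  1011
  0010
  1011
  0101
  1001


Row parities: 11100
Column parities: 1110

Row P: 11100, Col P: 1110, Corner: 1


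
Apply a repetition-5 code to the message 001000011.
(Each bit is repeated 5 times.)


Each bit -> 5 copies

000000000011111000000000000000000001111111111


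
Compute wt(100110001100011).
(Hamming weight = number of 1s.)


Counting 1s in 100110001100011

7


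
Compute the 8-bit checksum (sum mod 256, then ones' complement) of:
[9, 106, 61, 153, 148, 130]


Sum = 607 mod 256 = 95
Complement = 160

160


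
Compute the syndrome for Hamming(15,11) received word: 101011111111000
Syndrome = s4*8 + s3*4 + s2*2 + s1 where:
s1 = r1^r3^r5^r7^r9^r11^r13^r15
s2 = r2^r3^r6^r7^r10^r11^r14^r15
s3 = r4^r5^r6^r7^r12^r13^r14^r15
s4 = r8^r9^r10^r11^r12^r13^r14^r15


s1=0, s2=1, s3=0, s4=1

Syndrome = 10 (error at position 10)


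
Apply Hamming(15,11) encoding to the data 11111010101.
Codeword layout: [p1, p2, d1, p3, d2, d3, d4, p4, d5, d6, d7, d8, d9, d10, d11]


Parity bits: p1=1, p2=1, p3=1, p4=0

111111101010101


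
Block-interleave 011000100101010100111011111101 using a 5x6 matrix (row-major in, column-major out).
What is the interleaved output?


Matrix:
  011000
  100101
  010100
  111011
  111101
Read columns: 010111011110011011010001001011

010111011110011011010001001011


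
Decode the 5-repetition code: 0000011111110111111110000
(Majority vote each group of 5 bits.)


Groups: 00000, 11111, 11011, 11111, 10000
Majority votes: 01110

01110


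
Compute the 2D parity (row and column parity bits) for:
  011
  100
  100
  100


Row parities: 0111
Column parities: 111

Row P: 0111, Col P: 111, Corner: 1


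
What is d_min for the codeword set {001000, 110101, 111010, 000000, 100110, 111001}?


Comparing all pairs, minimum distance: 1
Can detect 0 errors, correct 0 errors

1


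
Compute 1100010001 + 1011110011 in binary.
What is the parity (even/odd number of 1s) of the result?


1100010001 = 785
1011110011 = 755
Sum = 1540 = 11000000100
1s count = 3

odd parity (3 ones in 11000000100)


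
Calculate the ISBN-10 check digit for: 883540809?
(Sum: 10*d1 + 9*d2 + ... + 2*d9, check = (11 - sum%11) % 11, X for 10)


Weighted sum: 285
285 mod 11 = 10

Check digit: 1


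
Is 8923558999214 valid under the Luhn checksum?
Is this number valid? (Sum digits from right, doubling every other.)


Luhn sum = 74
74 mod 10 = 4

Invalid (Luhn sum mod 10 = 4)


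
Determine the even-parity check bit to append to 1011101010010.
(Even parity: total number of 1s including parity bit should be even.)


Number of 1s in data: 7
Parity bit: 1

1


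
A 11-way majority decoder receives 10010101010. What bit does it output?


Ones: 5 out of 11
Threshold: 6

0 (5/11 voted 1)


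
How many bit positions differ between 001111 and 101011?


XOR: 100100
Count of 1s: 2

2


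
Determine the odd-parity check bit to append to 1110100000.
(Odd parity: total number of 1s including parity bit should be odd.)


Number of 1s in data: 4
Parity bit: 1

1


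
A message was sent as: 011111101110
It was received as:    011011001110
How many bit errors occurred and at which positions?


XOR: 000100100000

2 error(s) at position(s): 3, 6


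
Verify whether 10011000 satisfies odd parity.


Number of 1s: 3

Yes, parity is correct (3 ones)


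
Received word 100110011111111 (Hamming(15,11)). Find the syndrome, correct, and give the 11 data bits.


Syndrome = 0: no error detected

Data: 01001111111 (no errors)


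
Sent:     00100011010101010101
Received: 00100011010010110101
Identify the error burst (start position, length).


XOR: 00000000000111100000

Burst at position 11, length 4


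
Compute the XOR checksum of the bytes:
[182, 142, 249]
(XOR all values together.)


XOR chain: 182 ^ 142 ^ 249 = 193

193


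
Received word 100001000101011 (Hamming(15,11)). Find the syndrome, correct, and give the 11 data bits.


Syndrome = 0: no error detected

Data: 00100101011 (no errors)


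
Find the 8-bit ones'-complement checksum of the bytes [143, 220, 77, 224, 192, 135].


Sum = 991 mod 256 = 223
Complement = 32

32


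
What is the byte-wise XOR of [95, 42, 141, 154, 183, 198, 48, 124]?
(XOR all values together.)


XOR chain: 95 ^ 42 ^ 141 ^ 154 ^ 183 ^ 198 ^ 48 ^ 124 = 95

95


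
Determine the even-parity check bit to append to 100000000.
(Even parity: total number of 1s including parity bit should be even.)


Number of 1s in data: 1
Parity bit: 1

1


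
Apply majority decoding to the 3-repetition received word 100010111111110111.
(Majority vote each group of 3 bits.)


Groups: 100, 010, 111, 111, 110, 111
Majority votes: 001111

001111


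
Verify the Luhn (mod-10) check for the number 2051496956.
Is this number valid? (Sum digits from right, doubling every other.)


Luhn sum = 42
42 mod 10 = 2

Invalid (Luhn sum mod 10 = 2)


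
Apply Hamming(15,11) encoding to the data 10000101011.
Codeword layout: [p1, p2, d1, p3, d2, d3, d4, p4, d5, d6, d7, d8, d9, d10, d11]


Parity bits: p1=0, p2=0, p3=1, p4=0

001100000101011


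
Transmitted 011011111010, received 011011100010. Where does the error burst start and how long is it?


XOR: 000000011000

Burst at position 7, length 2


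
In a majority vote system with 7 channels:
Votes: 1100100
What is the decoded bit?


Ones: 3 out of 7
Threshold: 4

0 (3/7 voted 1)


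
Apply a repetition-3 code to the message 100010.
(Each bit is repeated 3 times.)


Each bit -> 3 copies

111000000000111000


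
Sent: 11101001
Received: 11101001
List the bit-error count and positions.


XOR: 00000000

0 errors (received matches sent)


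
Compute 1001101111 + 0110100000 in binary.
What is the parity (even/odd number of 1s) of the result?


1001101111 = 623
0110100000 = 416
Sum = 1039 = 10000001111
1s count = 5

odd parity (5 ones in 10000001111)


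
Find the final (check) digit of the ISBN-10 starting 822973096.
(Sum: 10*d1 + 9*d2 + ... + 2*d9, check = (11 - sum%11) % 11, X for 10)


Weighted sum: 273
273 mod 11 = 9

Check digit: 2
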